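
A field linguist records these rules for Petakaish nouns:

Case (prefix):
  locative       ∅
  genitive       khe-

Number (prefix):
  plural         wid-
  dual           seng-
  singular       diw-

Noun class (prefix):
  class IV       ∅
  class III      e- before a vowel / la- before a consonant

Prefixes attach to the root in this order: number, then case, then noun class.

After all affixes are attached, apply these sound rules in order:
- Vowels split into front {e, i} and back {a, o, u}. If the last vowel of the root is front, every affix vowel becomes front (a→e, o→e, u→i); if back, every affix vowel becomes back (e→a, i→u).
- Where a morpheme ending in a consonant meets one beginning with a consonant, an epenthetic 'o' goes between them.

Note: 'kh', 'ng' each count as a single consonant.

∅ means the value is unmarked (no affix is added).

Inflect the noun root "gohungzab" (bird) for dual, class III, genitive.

Attach number dual seng- → senggohungzab.
Attach case genitive khe- → khesenggohungzab.
Attach noun class class III la- (before consonant 'kh') → lakhesenggohungzab.
Apply vowel harmony: lakhesenggohungzab → lakhasanggohungzab.
Apply epenthesis: lakhasanggohungzab → lakhasangogohungzab.

lakhasangogohungzab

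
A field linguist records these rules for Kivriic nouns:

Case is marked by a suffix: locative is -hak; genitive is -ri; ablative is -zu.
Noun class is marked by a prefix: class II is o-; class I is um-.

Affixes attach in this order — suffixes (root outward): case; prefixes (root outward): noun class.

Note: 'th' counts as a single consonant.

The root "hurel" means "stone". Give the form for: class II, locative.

Attach noun class class II o- → ohurel.
Attach case locative -hak → ohurelhak.

ohurelhak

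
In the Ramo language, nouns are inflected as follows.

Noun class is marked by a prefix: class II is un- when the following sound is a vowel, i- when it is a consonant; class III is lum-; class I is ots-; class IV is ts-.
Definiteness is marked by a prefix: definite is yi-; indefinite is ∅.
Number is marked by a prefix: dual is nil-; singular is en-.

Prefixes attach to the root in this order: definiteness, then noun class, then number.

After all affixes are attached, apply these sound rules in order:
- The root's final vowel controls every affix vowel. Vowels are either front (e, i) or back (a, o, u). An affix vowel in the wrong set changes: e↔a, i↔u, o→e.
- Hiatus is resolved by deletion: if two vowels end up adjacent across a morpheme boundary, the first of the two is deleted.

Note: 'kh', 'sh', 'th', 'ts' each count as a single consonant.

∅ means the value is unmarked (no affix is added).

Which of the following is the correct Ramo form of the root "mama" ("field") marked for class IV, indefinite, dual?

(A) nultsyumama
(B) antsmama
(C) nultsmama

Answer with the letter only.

definiteness = indefinite: zero marking, form stays mama.
Attach noun class class IV ts- → tsmama.
Attach number dual nil- → niltsmama.
Apply vowel harmony: niltsmama → nultsmama.
Vowel deletion: no change.
So the correct form is nultsmama, option (C).
(A) nultsyumama is wrong: it uses definite instead of indefinite for definiteness.
(B) antsmama is wrong: it uses singular instead of dual for number.

C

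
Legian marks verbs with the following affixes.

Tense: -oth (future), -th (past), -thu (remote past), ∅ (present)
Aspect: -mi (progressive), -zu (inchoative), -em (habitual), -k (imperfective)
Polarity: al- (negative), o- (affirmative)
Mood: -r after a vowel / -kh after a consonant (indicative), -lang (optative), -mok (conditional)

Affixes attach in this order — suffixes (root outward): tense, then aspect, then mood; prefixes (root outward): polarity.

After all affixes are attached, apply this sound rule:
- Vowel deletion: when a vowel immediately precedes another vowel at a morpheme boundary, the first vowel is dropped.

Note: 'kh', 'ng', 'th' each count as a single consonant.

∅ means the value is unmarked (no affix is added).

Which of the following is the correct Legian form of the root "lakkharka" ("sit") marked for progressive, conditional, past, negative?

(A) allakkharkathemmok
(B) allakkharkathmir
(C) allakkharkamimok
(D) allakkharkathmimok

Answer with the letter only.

D

Attach tense past -th → lakkharkath.
Attach aspect progressive -mi → lakkharkathmi.
Attach polarity negative al- → allakkharkathmi.
Attach mood conditional -mok → allakkharkathmimok.
Vowel deletion: no change.
So the correct form is allakkharkathmimok, option (D).
(A) allakkharkathemmok is wrong: it uses habitual instead of progressive for aspect.
(B) allakkharkathmir is wrong: it uses indicative instead of conditional for mood.
(C) allakkharkamimok is wrong: it uses present instead of past for tense.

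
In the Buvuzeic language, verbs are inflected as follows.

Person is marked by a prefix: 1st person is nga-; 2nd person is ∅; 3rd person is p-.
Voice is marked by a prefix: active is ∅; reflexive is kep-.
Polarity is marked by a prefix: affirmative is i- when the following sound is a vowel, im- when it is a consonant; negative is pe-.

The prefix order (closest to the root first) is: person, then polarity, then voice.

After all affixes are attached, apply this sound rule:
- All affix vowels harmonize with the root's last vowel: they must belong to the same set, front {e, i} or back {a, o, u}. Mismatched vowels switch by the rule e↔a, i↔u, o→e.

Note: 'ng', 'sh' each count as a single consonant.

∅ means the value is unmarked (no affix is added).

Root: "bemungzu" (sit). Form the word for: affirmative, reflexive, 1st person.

Attach person 1st person nga- → ngabemungzu.
Attach polarity affirmative im- (before consonant 'ng') → imngabemungzu.
Attach voice reflexive kep- → kepimngabemungzu.
Apply vowel harmony: kepimngabemungzu → kapumngabemungzu.

kapumngabemungzu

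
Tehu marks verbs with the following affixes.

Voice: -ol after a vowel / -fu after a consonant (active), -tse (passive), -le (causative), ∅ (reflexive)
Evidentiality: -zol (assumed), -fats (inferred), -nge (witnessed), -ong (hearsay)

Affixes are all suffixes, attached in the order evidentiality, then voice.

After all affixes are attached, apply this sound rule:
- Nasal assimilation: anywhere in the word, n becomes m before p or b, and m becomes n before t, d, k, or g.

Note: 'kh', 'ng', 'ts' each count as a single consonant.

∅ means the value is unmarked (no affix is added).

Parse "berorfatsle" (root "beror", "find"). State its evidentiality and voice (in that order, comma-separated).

inferred, causative

Segment: beror-fats-le.
evidentiality: -fats → inferred.
voice: -le → causative.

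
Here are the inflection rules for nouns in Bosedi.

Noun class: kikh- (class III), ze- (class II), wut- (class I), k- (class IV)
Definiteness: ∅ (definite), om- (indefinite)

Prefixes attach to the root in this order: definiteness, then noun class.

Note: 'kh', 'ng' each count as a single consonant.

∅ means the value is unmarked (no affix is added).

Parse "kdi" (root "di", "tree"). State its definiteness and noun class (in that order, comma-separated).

Segment: k-di.
definiteness: ∅ → definite.
noun class: k- → class IV.

definite, class IV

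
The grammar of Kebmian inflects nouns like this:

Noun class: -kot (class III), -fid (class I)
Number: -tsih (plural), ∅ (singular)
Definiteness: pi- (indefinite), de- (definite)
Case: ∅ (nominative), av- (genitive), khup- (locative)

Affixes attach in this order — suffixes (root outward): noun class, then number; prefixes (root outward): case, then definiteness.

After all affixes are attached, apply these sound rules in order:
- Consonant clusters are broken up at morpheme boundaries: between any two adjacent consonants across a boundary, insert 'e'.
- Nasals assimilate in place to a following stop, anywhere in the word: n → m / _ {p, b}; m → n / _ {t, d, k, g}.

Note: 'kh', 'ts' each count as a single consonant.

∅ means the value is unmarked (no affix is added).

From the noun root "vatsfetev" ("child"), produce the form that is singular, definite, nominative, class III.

devatsfetevekot

case = nominative: zero marking, form stays vatsfetev.
Attach noun class class III -kot → vatsfetevkot.
Attach definiteness definite de- → devatsfetevkot.
number = singular: zero marking, form stays devatsfetevkot.
Apply epenthesis: devatsfetevkot → devatsfetevekot.
Nasal assimilation: no change.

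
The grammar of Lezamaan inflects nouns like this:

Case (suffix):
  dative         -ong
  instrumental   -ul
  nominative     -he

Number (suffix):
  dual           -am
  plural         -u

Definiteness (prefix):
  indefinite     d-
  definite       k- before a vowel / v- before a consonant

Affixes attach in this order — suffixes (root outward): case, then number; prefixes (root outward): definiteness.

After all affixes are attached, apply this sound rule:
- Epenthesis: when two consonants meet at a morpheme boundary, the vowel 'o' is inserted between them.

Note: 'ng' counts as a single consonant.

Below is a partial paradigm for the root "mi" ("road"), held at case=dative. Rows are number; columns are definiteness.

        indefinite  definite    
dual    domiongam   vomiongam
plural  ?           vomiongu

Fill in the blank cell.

domiongu

Attach definiteness indefinite d- → dmi.
Attach case dative -ong → dmiong.
Attach number plural -u → dmiongu.
Apply epenthesis: dmiongu → domiongu.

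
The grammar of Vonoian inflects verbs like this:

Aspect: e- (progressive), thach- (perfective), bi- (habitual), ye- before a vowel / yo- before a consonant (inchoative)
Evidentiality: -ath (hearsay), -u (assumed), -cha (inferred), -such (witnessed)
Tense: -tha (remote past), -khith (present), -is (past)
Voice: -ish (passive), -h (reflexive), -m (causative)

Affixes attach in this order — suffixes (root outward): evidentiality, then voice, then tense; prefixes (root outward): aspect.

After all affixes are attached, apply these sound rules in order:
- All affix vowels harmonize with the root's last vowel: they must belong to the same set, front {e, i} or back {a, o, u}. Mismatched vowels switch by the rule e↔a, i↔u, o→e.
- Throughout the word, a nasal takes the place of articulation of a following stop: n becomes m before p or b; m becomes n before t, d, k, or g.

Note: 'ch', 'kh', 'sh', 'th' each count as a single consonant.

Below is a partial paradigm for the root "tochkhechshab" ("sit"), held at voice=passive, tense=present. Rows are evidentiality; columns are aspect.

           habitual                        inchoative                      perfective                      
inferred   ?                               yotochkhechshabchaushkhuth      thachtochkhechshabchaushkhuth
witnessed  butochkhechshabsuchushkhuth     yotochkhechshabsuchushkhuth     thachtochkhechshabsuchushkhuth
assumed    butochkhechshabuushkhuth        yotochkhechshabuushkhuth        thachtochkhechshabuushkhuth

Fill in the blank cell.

butochkhechshabchaushkhuth

Attach evidentiality inferred -cha → tochkhechshabcha.
Attach voice passive -ish → tochkhechshabchaish.
Attach tense present -khith → tochkhechshabchaishkhith.
Attach aspect habitual bi- → bitochkhechshabchaishkhith.
Apply vowel harmony: bitochkhechshabchaishkhith → butochkhechshabchaushkhuth.
Nasal assimilation: no change.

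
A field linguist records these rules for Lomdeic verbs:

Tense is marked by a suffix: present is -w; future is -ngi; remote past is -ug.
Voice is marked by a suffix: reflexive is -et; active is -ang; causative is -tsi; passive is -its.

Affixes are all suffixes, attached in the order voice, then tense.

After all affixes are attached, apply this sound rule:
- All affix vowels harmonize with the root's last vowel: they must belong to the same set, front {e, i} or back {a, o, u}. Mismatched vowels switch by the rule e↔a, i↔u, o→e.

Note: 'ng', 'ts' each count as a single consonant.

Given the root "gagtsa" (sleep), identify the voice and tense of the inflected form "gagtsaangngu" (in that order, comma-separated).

active, future

Segment: gagtsa-ang-ngi.
voice: -ang → active.
tense: -ngi → future.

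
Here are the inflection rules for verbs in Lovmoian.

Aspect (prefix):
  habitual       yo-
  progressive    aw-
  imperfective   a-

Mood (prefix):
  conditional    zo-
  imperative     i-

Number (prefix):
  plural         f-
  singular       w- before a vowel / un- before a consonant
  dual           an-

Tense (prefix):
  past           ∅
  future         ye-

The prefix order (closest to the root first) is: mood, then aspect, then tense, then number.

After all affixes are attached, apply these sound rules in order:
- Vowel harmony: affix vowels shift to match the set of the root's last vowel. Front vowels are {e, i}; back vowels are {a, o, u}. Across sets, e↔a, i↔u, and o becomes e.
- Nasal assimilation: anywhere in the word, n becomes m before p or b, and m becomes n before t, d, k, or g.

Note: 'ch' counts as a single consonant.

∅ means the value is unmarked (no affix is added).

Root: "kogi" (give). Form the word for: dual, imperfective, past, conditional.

enezekogi

Attach mood conditional zo- → zokogi.
Attach aspect imperfective a- → azokogi.
tense = past: zero marking, form stays azokogi.
Attach number dual an- → anazokogi.
Apply vowel harmony: anazokogi → enezekogi.
Nasal assimilation: no change.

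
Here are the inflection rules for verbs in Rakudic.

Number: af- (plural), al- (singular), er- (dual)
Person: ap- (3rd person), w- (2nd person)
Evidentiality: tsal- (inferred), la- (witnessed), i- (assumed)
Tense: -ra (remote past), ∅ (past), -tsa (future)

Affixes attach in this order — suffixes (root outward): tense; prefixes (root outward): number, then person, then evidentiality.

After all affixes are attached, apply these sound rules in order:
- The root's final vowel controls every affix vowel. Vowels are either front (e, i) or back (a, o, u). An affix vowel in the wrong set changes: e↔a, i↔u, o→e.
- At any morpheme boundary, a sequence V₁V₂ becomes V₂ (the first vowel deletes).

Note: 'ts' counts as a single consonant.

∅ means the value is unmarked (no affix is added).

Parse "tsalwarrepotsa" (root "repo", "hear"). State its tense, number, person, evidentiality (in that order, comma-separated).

Segment: tsal-w-er-repo-tsa.
tense: -tsa → future.
number: er- → dual.
person: w- → 2nd person.
evidentiality: tsal- → inferred.

future, dual, 2nd person, inferred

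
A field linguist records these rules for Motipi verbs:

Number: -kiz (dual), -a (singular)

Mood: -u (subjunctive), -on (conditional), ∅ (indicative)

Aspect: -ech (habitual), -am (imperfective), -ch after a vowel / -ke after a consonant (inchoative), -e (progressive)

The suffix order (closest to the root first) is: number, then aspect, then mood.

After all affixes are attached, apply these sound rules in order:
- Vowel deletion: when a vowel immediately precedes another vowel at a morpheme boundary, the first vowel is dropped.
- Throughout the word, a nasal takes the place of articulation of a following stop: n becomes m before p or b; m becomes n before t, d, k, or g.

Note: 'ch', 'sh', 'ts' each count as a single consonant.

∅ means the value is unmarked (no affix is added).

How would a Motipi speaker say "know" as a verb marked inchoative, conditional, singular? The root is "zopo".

Attach number singular -a → zopoa.
Attach aspect inchoative -ch (after vowel 'a') → zopoach.
Attach mood conditional -on → zopoachon.
Apply vowel deletion: zopoachon → zopachon.
Nasal assimilation: no change.

zopachon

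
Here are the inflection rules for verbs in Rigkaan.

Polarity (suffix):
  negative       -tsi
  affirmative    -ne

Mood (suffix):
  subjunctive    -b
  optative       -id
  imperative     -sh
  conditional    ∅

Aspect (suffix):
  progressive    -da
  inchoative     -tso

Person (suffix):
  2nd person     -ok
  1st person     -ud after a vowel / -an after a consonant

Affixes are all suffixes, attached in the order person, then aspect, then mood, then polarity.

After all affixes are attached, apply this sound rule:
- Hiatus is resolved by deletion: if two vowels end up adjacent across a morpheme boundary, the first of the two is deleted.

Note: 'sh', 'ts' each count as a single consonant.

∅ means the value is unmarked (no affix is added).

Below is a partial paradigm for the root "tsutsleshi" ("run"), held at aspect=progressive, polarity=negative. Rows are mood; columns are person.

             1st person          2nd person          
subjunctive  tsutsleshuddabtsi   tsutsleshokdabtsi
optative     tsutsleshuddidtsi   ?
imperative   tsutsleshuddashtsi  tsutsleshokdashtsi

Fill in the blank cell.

Attach person 2nd person -ok → tsutsleshiok.
Attach aspect progressive -da → tsutsleshiokda.
Attach mood optative -id → tsutsleshiokdaid.
Attach polarity negative -tsi → tsutsleshiokdaidtsi.
Apply vowel deletion: tsutsleshiokdaidtsi → tsutsleshokdidtsi.

tsutsleshokdidtsi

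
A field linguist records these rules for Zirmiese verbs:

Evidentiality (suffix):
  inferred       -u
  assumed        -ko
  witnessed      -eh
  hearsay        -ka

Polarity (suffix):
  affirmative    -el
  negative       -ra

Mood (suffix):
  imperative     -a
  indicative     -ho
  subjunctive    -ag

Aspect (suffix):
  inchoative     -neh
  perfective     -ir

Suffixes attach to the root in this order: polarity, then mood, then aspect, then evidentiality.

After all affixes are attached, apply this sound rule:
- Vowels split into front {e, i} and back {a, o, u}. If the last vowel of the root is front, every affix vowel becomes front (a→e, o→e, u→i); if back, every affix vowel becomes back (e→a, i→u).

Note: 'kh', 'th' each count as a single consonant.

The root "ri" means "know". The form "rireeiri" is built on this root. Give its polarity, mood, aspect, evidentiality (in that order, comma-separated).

negative, imperative, perfective, inferred

Segment: ri-ra-a-ir-u.
polarity: -ra → negative.
mood: -a → imperative.
aspect: -ir → perfective.
evidentiality: -u → inferred.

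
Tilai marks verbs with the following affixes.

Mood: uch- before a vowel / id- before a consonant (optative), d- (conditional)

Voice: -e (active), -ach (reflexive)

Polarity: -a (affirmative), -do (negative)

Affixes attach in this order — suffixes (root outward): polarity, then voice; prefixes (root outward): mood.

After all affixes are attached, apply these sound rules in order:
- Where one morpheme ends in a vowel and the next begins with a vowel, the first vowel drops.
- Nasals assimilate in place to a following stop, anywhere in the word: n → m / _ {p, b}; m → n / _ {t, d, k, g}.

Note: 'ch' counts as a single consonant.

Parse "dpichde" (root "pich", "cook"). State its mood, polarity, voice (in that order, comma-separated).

conditional, negative, active

Segment: d-pich-do-e.
mood: d- → conditional.
polarity: -do → negative.
voice: -e → active.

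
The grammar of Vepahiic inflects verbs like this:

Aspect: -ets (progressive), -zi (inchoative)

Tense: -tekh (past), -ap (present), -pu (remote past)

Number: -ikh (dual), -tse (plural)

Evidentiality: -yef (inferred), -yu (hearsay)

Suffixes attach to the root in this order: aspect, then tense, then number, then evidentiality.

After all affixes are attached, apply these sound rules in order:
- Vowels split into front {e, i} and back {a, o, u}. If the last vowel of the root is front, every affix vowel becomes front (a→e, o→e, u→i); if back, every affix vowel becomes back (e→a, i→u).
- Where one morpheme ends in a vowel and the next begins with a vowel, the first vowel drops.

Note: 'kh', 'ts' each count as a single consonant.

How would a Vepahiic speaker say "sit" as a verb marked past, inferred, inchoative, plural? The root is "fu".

fuzutakhtsayaf

Attach aspect inchoative -zi → fuzi.
Attach tense past -tekh → fuzitekh.
Attach number plural -tse → fuzitekhtse.
Attach evidentiality inferred -yef → fuzitekhtseyef.
Apply vowel harmony: fuzitekhtseyef → fuzutakhtsayaf.
Vowel deletion: no change.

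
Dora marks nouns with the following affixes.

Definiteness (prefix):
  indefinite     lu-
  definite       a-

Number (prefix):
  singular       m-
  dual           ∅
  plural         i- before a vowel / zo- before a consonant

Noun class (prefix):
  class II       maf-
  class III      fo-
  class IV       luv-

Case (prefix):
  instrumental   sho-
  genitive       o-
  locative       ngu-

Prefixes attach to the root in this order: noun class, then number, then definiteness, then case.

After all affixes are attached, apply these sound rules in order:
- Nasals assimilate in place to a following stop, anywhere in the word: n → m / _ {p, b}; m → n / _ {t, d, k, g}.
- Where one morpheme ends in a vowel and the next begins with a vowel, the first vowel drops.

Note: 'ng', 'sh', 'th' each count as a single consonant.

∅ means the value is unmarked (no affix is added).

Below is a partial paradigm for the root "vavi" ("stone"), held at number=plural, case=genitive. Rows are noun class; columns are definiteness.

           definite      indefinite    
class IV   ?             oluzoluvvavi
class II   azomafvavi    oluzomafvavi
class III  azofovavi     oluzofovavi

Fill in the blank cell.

Attach noun class class IV luv- → luvvavi.
Attach number plural zo- (before consonant 'l') → zoluvvavi.
Attach definiteness definite a- → azoluvvavi.
Attach case genitive o- → oazoluvvavi.
Nasal assimilation: no change.
Apply vowel deletion: oazoluvvavi → azoluvvavi.

azoluvvavi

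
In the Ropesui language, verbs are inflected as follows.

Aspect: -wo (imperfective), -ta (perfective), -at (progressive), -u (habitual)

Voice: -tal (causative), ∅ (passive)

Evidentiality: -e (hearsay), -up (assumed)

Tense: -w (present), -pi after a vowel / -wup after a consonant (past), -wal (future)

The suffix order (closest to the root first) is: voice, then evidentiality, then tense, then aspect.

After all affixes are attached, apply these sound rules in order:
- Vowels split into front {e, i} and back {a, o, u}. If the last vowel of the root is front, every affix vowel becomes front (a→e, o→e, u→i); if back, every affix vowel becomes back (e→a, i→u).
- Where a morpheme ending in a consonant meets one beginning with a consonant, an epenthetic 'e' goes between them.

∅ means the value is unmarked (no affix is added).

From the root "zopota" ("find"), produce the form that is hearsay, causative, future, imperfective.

zopotatalawalewo

Attach voice causative -tal → zopotatal.
Attach evidentiality hearsay -e → zopotatale.
Attach tense future -wal → zopotatalewal.
Attach aspect imperfective -wo → zopotatalewalwo.
Apply vowel harmony: zopotatalewalwo → zopotatalawalwo.
Apply epenthesis: zopotatalawalwo → zopotatalawalewo.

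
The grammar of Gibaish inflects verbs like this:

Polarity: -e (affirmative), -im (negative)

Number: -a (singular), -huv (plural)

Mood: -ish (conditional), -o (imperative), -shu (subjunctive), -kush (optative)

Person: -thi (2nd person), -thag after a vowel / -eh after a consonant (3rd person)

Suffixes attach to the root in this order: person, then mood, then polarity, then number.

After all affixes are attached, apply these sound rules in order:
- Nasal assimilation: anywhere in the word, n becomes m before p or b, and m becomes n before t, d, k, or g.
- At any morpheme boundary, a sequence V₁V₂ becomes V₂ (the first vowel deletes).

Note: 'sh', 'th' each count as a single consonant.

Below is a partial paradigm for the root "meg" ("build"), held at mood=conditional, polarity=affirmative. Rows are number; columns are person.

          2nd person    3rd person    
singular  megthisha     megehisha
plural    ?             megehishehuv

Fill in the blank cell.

Attach person 2nd person -thi → megthi.
Attach mood conditional -ish → megthiish.
Attach polarity affirmative -e → megthiishe.
Attach number plural -huv → megthiishehuv.
Nasal assimilation: no change.
Apply vowel deletion: megthiishehuv → megthishehuv.

megthishehuv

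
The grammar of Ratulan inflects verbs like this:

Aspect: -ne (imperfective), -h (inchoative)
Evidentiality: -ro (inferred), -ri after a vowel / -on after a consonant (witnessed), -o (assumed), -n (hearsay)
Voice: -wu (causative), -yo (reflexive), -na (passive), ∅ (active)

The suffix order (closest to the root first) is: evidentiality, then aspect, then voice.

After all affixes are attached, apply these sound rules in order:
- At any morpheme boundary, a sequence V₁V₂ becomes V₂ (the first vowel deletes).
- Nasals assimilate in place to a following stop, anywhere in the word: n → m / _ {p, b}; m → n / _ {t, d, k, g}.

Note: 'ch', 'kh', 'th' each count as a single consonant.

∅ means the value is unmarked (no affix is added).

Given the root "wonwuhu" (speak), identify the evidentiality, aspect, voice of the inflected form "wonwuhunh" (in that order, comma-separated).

hearsay, inchoative, active

Segment: wonwuhu-n-h.
evidentiality: -n → hearsay.
aspect: -h → inchoative.
voice: ∅ → active.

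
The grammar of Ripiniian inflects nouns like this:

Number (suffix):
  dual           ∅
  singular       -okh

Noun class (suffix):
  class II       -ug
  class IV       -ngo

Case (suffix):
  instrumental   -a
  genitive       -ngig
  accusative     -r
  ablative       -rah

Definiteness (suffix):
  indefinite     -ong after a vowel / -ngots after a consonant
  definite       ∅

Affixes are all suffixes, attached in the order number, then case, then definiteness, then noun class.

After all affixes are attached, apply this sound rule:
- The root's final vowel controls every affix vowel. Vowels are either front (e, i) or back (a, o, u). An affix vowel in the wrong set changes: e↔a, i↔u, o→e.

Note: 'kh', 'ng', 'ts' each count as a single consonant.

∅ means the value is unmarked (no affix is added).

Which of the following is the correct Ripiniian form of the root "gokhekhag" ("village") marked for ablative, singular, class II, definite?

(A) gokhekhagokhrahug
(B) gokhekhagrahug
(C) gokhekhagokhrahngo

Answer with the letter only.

A

Attach number singular -okh → gokhekhagokh.
Attach case ablative -rah → gokhekhagokhrah.
definiteness = definite: zero marking, form stays gokhekhagokhrah.
Attach noun class class II -ug → gokhekhagokhrahug.
Vowel harmony: no change.
So the correct form is gokhekhagokhrahug, option (A).
(B) gokhekhagrahug is wrong: it uses dual instead of singular for number.
(C) gokhekhagokhrahngo is wrong: it uses class IV instead of class II for noun class.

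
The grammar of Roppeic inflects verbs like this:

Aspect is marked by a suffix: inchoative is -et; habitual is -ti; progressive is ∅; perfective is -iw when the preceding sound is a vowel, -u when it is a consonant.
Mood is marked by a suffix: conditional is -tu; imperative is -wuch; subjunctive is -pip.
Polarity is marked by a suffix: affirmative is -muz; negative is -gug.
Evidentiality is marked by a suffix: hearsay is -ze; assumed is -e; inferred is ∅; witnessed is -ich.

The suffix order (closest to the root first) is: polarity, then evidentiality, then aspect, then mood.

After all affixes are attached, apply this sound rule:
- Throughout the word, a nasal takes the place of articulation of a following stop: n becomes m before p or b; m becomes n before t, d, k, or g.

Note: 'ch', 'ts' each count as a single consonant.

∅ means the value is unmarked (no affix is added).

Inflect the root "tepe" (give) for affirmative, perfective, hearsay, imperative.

Attach polarity affirmative -muz → tepemuz.
Attach evidentiality hearsay -ze → tepemuzze.
Attach aspect perfective -iw (after vowel 'e') → tepemuzzeiw.
Attach mood imperative -wuch → tepemuzzeiwwuch.
Nasal assimilation: no change.

tepemuzzeiwwuch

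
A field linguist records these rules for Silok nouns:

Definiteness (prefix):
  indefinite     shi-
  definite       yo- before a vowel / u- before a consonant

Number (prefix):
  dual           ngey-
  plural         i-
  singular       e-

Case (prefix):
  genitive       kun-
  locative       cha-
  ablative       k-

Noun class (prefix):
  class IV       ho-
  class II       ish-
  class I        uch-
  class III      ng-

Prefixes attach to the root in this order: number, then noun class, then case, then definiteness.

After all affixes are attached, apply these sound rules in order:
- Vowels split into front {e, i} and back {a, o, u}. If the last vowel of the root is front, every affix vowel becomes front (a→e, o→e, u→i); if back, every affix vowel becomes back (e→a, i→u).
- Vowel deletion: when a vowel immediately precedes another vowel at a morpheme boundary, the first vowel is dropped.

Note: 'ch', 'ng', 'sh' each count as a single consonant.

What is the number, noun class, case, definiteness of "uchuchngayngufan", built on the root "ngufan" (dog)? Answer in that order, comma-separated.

Segment: u-cha-uch-ngey-ngufan.
number: ngey- → dual.
noun class: uch- → class I.
case: cha- → locative.
definiteness: yo/u- → definite.

dual, class I, locative, definite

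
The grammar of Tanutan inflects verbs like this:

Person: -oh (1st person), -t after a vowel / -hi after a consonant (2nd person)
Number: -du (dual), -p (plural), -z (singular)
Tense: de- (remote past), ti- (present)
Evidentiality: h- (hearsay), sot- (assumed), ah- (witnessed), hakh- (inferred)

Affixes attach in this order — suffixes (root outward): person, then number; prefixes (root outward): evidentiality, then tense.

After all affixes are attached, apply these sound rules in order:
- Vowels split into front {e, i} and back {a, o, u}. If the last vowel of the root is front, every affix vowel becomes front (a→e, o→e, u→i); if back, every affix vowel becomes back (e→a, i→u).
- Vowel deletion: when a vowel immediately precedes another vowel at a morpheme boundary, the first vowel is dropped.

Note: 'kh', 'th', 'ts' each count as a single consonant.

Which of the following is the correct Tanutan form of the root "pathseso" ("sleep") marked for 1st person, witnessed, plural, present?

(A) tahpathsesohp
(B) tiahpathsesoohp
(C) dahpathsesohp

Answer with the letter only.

Attach person 1st person -oh → pathsesooh.
Attach number plural -p → pathsesoohp.
Attach evidentiality witnessed ah- → ahpathsesoohp.
Attach tense present ti- → tiahpathsesoohp.
Apply vowel harmony: tiahpathsesoohp → tuahpathsesoohp.
Apply vowel deletion: tuahpathsesoohp → tahpathsesohp.
So the correct form is tahpathsesohp, option (A).
(B) tiahpathsesoohp is wrong: it fails to apply the sound rule(s).
(C) dahpathsesohp is wrong: it uses remote past instead of present for tense.

A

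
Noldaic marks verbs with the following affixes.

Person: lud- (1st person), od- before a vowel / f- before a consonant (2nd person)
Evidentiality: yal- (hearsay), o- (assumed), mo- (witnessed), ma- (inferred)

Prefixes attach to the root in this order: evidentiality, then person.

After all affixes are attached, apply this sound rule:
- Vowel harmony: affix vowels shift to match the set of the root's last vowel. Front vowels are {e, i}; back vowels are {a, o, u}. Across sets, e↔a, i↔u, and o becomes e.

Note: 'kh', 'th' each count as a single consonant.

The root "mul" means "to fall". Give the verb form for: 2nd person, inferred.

fmamul

Attach evidentiality inferred ma- → mamul.
Attach person 2nd person f- (before consonant 'm') → fmamul.
Vowel harmony: no change.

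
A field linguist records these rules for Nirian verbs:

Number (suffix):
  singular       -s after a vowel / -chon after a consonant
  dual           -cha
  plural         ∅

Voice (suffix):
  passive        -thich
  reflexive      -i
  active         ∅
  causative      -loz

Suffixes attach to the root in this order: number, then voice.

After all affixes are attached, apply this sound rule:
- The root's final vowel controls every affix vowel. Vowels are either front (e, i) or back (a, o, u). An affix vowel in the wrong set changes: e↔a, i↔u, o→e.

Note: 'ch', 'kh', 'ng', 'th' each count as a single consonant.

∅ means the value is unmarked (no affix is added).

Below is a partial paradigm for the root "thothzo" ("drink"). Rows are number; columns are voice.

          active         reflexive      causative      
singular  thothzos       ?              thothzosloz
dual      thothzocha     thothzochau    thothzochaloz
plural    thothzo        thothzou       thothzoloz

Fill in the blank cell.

Attach number singular -s (after vowel 'o') → thothzos.
Attach voice reflexive -i → thothzosi.
Apply vowel harmony: thothzosi → thothzosu.

thothzosu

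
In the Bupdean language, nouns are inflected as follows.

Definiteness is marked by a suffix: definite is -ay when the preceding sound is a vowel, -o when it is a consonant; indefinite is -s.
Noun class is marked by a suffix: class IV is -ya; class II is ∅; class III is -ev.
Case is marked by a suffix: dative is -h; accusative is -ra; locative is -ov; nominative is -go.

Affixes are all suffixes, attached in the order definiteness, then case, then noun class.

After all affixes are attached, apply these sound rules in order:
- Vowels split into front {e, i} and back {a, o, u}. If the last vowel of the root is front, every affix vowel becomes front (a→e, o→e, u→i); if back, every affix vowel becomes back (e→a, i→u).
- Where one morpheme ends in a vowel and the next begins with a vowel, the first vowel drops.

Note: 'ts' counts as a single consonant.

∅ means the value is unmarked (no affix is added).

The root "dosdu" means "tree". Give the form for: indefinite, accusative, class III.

Attach definiteness indefinite -s → dosdus.
Attach case accusative -ra → dosdusra.
Attach noun class class III -ev → dosdusraev.
Apply vowel harmony: dosdusraev → dosdusraav.
Apply vowel deletion: dosdusraav → dosdusrav.

dosdusrav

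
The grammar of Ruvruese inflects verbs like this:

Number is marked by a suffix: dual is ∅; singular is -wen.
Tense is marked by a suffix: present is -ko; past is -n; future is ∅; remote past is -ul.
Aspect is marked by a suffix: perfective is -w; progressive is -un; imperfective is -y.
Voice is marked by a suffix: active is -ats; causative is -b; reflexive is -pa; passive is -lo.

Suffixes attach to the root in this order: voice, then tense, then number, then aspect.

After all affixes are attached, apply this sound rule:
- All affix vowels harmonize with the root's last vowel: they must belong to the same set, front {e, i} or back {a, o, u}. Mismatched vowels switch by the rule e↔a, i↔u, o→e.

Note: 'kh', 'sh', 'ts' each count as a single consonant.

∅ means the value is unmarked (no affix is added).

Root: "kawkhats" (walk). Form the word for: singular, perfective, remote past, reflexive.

Attach voice reflexive -pa → kawkhatspa.
Attach tense remote past -ul → kawkhatspaul.
Attach number singular -wen → kawkhatspaulwen.
Attach aspect perfective -w → kawkhatspaulwenw.
Apply vowel harmony: kawkhatspaulwenw → kawkhatspaulwanw.

kawkhatspaulwanw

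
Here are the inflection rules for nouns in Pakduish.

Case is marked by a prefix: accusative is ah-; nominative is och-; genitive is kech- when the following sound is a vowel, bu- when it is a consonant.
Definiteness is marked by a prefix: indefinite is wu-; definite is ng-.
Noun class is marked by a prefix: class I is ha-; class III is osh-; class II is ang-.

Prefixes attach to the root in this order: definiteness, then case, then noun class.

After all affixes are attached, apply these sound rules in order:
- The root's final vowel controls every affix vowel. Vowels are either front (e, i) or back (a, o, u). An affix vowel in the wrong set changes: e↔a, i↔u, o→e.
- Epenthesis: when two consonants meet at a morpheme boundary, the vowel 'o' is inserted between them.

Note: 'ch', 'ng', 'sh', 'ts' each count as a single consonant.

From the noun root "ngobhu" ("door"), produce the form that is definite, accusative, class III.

oshahongongobhu

Attach definiteness definite ng- → ngngobhu.
Attach case accusative ah- → ahngngobhu.
Attach noun class class III osh- → oshahngngobhu.
Vowel harmony: no change.
Apply epenthesis: oshahngngobhu → oshahongongobhu.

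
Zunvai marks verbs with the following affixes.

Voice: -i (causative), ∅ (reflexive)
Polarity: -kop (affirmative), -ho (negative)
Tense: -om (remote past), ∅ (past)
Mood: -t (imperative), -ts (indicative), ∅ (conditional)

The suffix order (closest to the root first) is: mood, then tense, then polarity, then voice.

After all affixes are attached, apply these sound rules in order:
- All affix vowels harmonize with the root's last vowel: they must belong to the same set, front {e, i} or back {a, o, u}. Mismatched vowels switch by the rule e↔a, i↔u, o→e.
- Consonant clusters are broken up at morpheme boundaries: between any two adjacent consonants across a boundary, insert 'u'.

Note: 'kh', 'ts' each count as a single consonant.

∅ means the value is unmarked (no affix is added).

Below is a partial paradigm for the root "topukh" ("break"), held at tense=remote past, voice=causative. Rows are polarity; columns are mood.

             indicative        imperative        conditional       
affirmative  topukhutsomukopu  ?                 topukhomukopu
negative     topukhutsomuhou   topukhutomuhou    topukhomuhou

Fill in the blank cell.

Attach mood imperative -t → topukht.
Attach tense remote past -om → topukhtom.
Attach polarity affirmative -kop → topukhtomkop.
Attach voice causative -i → topukhtomkopi.
Apply vowel harmony: topukhtomkopi → topukhtomkopu.
Apply epenthesis: topukhtomkopu → topukhutomukopu.

topukhutomukopu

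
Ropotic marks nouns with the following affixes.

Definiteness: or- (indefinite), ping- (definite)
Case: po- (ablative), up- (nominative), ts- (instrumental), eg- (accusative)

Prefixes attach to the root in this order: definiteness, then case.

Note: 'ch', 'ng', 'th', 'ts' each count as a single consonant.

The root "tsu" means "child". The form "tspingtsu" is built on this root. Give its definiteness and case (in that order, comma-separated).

Segment: ts-ping-tsu.
definiteness: ping- → definite.
case: ts- → instrumental.

definite, instrumental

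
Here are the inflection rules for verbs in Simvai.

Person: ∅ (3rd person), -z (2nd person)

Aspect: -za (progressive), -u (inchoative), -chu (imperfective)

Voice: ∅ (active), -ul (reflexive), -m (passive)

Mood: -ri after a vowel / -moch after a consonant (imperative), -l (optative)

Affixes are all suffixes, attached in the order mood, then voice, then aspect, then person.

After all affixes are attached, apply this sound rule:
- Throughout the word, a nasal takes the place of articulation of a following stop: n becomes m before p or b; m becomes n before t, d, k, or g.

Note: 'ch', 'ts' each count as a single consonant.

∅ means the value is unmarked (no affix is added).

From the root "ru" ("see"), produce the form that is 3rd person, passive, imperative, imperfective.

rurimchu

Attach mood imperative -ri (after vowel 'u') → ruri.
Attach voice passive -m → rurim.
Attach aspect imperfective -chu → rurimchu.
person = 3rd person: zero marking, form stays rurimchu.
Nasal assimilation: no change.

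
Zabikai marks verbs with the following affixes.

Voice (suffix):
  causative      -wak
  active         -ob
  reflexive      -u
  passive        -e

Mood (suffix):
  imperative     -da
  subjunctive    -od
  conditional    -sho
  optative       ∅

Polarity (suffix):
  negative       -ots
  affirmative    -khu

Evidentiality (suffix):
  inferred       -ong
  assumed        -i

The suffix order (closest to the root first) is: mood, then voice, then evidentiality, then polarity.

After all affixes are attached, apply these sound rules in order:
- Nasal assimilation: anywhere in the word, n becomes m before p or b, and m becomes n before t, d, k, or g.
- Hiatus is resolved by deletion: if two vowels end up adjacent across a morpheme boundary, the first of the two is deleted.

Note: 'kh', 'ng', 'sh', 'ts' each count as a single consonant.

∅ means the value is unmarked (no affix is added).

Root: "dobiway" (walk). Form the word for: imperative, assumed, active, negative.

dobiwaydobots

Attach mood imperative -da → dobiwayda.
Attach voice active -ob → dobiwaydaob.
Attach evidentiality assumed -i → dobiwaydaobi.
Attach polarity negative -ots → dobiwaydaobiots.
Nasal assimilation: no change.
Apply vowel deletion: dobiwaydaobiots → dobiwaydobots.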